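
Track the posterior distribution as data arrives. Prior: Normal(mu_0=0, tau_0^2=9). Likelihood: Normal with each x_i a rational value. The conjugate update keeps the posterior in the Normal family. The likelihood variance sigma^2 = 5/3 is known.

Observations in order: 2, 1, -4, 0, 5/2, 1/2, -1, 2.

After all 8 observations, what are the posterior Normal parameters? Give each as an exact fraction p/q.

mu_0=81/221, tau_0^2=45/221

obs 1: x=2 → posterior Normal(27/16, 45/32)
obs 2: x=1 → posterior Normal(81/59, 45/59)
obs 3: x=-4 → posterior Normal(-27/86, 45/86)
obs 4: x=0 → posterior Normal(-27/113, 45/113)
obs 5: x=5/2 → posterior Normal(81/280, 9/28)
obs 6: x=1/2 → posterior Normal(54/167, 45/167)
obs 7: x=-1 → posterior Normal(27/194, 45/194)
obs 8: x=2 → posterior Normal(81/221, 45/221)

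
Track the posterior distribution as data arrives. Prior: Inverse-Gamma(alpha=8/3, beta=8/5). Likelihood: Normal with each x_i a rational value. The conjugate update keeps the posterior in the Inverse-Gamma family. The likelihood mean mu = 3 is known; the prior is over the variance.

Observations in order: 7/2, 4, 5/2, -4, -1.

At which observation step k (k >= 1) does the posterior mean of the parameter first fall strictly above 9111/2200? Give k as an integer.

obs 1: x=7/2 → posterior Inverse-Gamma(19/6, 69/40)
obs 2: x=4 → posterior Inverse-Gamma(11/3, 89/40)
obs 3: x=5/2 → posterior Inverse-Gamma(25/6, 47/20)
obs 4: x=-4 → posterior Inverse-Gamma(14/3, 537/20)
obs 5: x=-1 → posterior Inverse-Gamma(31/6, 697/20)

k = 4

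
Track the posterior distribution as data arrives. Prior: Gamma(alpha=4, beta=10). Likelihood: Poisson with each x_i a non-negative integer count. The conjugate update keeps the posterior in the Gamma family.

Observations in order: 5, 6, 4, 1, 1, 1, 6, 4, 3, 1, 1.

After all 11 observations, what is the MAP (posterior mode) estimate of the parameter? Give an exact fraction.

12/7

obs 1: x=5 → posterior Gamma(9, 11)
obs 2: x=6 → posterior Gamma(15, 12)
obs 3: x=4 → posterior Gamma(19, 13)
obs 4: x=1 → posterior Gamma(20, 14)
obs 5: x=1 → posterior Gamma(21, 15)
obs 6: x=1 → posterior Gamma(22, 16)
obs 7: x=6 → posterior Gamma(28, 17)
obs 8: x=4 → posterior Gamma(32, 18)
obs 9: x=3 → posterior Gamma(35, 19)
obs 10: x=1 → posterior Gamma(36, 20)
obs 11: x=1 → posterior Gamma(37, 21)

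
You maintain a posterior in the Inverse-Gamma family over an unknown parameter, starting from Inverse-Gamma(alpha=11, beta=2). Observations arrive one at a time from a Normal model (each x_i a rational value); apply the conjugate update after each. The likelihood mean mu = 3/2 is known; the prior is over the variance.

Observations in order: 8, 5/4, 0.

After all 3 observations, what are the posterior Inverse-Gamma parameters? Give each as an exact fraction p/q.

alpha=25/2, beta=777/32

obs 1: x=8 → posterior Inverse-Gamma(23/2, 185/8)
obs 2: x=5/4 → posterior Inverse-Gamma(12, 741/32)
obs 3: x=0 → posterior Inverse-Gamma(25/2, 777/32)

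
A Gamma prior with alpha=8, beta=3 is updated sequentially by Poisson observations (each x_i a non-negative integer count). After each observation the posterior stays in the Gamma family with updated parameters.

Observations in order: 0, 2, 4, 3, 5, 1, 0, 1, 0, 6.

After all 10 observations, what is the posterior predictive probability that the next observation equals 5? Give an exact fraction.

obs 1: x=0 → posterior Gamma(8, 4)
obs 2: x=2 → posterior Gamma(10, 5)
obs 3: x=4 → posterior Gamma(14, 6)
obs 4: x=3 → posterior Gamma(17, 7)
obs 5: x=5 → posterior Gamma(22, 8)
obs 6: x=1 → posterior Gamma(23, 9)
obs 7: x=0 → posterior Gamma(23, 10)
obs 8: x=1 → posterior Gamma(24, 11)
obs 9: x=0 → posterior Gamma(24, 12)
obs 10: x=6 → posterior Gamma(30, 13)

45564344238716192805978169968399555159/813506947197259190513126025913973080064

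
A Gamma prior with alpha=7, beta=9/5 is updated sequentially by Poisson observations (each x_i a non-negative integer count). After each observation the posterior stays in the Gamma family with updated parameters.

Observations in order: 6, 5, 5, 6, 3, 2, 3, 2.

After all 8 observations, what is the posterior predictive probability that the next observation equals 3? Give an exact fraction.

275584220832627017621060033623799580814623641068742865264293089550823125/1440382781872093421768763947268002361858203774537751431806970754502754304

obs 1: x=6 → posterior Gamma(13, 14/5)
obs 2: x=5 → posterior Gamma(18, 19/5)
obs 3: x=5 → posterior Gamma(23, 24/5)
obs 4: x=6 → posterior Gamma(29, 29/5)
obs 5: x=3 → posterior Gamma(32, 34/5)
obs 6: x=2 → posterior Gamma(34, 39/5)
obs 7: x=3 → posterior Gamma(37, 44/5)
obs 8: x=2 → posterior Gamma(39, 49/5)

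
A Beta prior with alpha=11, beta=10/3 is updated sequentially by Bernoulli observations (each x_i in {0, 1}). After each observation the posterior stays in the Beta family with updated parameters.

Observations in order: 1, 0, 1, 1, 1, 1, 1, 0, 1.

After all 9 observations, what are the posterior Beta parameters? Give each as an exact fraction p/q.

alpha=18, beta=16/3

obs 1: x=1 → posterior Beta(12, 10/3)
obs 2: x=0 → posterior Beta(12, 13/3)
obs 3: x=1 → posterior Beta(13, 13/3)
obs 4: x=1 → posterior Beta(14, 13/3)
obs 5: x=1 → posterior Beta(15, 13/3)
obs 6: x=1 → posterior Beta(16, 13/3)
obs 7: x=1 → posterior Beta(17, 13/3)
obs 8: x=0 → posterior Beta(17, 16/3)
obs 9: x=1 → posterior Beta(18, 16/3)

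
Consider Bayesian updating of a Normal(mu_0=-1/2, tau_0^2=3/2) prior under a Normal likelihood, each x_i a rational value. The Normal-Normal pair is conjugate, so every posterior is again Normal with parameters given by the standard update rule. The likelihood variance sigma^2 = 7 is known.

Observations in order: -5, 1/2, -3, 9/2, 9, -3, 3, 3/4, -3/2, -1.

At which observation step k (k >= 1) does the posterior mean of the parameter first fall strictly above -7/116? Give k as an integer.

obs 1: x=-5 → posterior Normal(-22/17, 21/17)
obs 2: x=1/2 → posterior Normal(-41/40, 21/20)
obs 3: x=-3 → posterior Normal(-59/46, 21/23)
obs 4: x=9/2 → posterior Normal(-8/13, 21/26)
obs 5: x=9 → posterior Normal(11/29, 21/29)
obs 6: x=-3 → posterior Normal(1/16, 21/32)
obs 7: x=3 → posterior Normal(11/35, 3/5)
obs 8: x=3/4 → posterior Normal(53/152, 21/38)
obs 9: x=-3/2 → posterior Normal(35/164, 21/41)
obs 10: x=-1 → posterior Normal(23/176, 21/44)

k = 5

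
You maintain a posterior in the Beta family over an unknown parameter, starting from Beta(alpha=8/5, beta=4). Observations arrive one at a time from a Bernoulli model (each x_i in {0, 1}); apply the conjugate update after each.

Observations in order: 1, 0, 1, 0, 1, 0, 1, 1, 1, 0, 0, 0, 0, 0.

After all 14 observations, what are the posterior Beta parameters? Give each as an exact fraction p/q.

obs 1: x=1 → posterior Beta(13/5, 4)
obs 2: x=0 → posterior Beta(13/5, 5)
obs 3: x=1 → posterior Beta(18/5, 5)
obs 4: x=0 → posterior Beta(18/5, 6)
obs 5: x=1 → posterior Beta(23/5, 6)
obs 6: x=0 → posterior Beta(23/5, 7)
obs 7: x=1 → posterior Beta(28/5, 7)
obs 8: x=1 → posterior Beta(33/5, 7)
obs 9: x=1 → posterior Beta(38/5, 7)
obs 10: x=0 → posterior Beta(38/5, 8)
obs 11: x=0 → posterior Beta(38/5, 9)
obs 12: x=0 → posterior Beta(38/5, 10)
obs 13: x=0 → posterior Beta(38/5, 11)
obs 14: x=0 → posterior Beta(38/5, 12)

alpha=38/5, beta=12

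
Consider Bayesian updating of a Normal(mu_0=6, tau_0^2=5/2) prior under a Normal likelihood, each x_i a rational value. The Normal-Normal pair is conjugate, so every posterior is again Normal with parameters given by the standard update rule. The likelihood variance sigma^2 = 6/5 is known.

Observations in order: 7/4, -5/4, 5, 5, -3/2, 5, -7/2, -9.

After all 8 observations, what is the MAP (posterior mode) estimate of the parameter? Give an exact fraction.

219/424

obs 1: x=7/4 → posterior Normal(463/148, 30/37)
obs 2: x=-5/4 → posterior Normal(169/124, 15/31)
obs 3: x=5 → posterior Normal(419/174, 10/29)
obs 4: x=5 → posterior Normal(669/224, 15/56)
obs 5: x=-3/2 → posterior Normal(297/137, 30/137)
obs 6: x=5 → posterior Normal(211/81, 5/27)
obs 7: x=-7/2 → posterior Normal(669/374, 30/187)
obs 8: x=-9 → posterior Normal(219/424, 15/106)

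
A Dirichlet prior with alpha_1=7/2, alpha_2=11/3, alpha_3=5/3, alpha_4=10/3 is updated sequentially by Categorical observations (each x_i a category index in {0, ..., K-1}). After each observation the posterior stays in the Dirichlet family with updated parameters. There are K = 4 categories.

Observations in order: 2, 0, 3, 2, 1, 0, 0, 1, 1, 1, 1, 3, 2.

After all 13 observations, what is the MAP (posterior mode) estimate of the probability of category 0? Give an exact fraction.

33/127

obs 1: x=2 → posterior Dirichlet(7/2, 11/3, 8/3, 10/3)
obs 2: x=0 → posterior Dirichlet(9/2, 11/3, 8/3, 10/3)
obs 3: x=3 → posterior Dirichlet(9/2, 11/3, 8/3, 13/3)
obs 4: x=2 → posterior Dirichlet(9/2, 11/3, 11/3, 13/3)
obs 5: x=1 → posterior Dirichlet(9/2, 14/3, 11/3, 13/3)
obs 6: x=0 → posterior Dirichlet(11/2, 14/3, 11/3, 13/3)
obs 7: x=0 → posterior Dirichlet(13/2, 14/3, 11/3, 13/3)
obs 8: x=1 → posterior Dirichlet(13/2, 17/3, 11/3, 13/3)
obs 9: x=1 → posterior Dirichlet(13/2, 20/3, 11/3, 13/3)
obs 10: x=1 → posterior Dirichlet(13/2, 23/3, 11/3, 13/3)
obs 11: x=1 → posterior Dirichlet(13/2, 26/3, 11/3, 13/3)
obs 12: x=3 → posterior Dirichlet(13/2, 26/3, 11/3, 16/3)
obs 13: x=2 → posterior Dirichlet(13/2, 26/3, 14/3, 16/3)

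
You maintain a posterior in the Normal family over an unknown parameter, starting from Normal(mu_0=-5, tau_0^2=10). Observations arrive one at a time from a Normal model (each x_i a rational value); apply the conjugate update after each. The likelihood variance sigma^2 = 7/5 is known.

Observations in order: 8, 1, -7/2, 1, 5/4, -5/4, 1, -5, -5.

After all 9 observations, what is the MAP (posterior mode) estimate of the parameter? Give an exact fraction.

-160/457

obs 1: x=8 → posterior Normal(365/57, 70/57)
obs 2: x=1 → posterior Normal(415/107, 70/107)
obs 3: x=-7/2 → posterior Normal(240/157, 70/157)
obs 4: x=1 → posterior Normal(290/207, 70/207)
obs 5: x=5/4 → posterior Normal(705/514, 70/257)
obs 6: x=-5/4 → posterior Normal(290/307, 70/307)
obs 7: x=1 → posterior Normal(20/21, 10/51)
obs 8: x=-5 → posterior Normal(90/407, 70/407)
obs 9: x=-5 → posterior Normal(-160/457, 70/457)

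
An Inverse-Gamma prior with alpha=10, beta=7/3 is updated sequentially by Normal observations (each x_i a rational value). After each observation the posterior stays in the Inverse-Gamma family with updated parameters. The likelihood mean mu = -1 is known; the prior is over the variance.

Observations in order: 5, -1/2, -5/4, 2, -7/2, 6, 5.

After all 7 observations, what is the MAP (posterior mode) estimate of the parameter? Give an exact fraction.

obs 1: x=5 → posterior Inverse-Gamma(21/2, 61/3)
obs 2: x=-1/2 → posterior Inverse-Gamma(11, 491/24)
obs 3: x=-5/4 → posterior Inverse-Gamma(23/2, 1967/96)
obs 4: x=2 → posterior Inverse-Gamma(12, 2399/96)
obs 5: x=-7/2 → posterior Inverse-Gamma(25/2, 2699/96)
obs 6: x=6 → posterior Inverse-Gamma(13, 5051/96)
obs 7: x=5 → posterior Inverse-Gamma(27/2, 6779/96)

6779/1392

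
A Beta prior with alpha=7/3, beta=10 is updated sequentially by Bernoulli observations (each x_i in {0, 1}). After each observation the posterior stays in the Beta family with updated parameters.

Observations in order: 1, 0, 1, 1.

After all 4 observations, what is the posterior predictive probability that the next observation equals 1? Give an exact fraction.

16/49

obs 1: x=1 → posterior Beta(10/3, 10)
obs 2: x=0 → posterior Beta(10/3, 11)
obs 3: x=1 → posterior Beta(13/3, 11)
obs 4: x=1 → posterior Beta(16/3, 11)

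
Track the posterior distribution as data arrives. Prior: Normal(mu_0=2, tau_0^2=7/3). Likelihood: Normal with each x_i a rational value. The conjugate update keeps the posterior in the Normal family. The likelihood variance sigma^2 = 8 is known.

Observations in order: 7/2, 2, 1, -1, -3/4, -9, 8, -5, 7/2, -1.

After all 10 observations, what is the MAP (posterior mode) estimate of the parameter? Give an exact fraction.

obs 1: x=7/2 → posterior Normal(145/62, 56/31)
obs 2: x=2 → posterior Normal(173/76, 28/19)
obs 3: x=1 → posterior Normal(187/90, 56/45)
obs 4: x=-1 → posterior Normal(173/104, 14/13)
obs 5: x=-3/4 → posterior Normal(325/236, 56/59)
obs 6: x=-9 → posterior Normal(73/264, 28/33)
obs 7: x=8 → posterior Normal(297/292, 56/73)
obs 8: x=-5 → posterior Normal(157/320, 7/10)
obs 9: x=7/2 → posterior Normal(85/116, 56/87)
obs 10: x=-1 → posterior Normal(227/376, 28/47)

227/376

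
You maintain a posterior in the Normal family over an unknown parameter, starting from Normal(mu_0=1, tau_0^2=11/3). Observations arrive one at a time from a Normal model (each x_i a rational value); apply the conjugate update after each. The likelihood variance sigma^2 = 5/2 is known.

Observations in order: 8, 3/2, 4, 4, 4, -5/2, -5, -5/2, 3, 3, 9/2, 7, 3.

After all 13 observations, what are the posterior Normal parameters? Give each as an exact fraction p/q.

mu_0=719/301, tau_0^2=55/301

obs 1: x=8 → posterior Normal(191/37, 55/37)
obs 2: x=3/2 → posterior Normal(224/59, 55/59)
obs 3: x=4 → posterior Normal(104/27, 55/81)
obs 4: x=4 → posterior Normal(400/103, 55/103)
obs 5: x=4 → posterior Normal(488/125, 11/25)
obs 6: x=-5/2 → posterior Normal(433/147, 55/147)
obs 7: x=-5 → posterior Normal(323/169, 55/169)
obs 8: x=-5/2 → posterior Normal(268/191, 55/191)
obs 9: x=3 → posterior Normal(334/213, 55/213)
obs 10: x=3 → posterior Normal(80/47, 11/47)
obs 11: x=9/2 → posterior Normal(499/257, 55/257)
obs 12: x=7 → posterior Normal(653/279, 55/279)
obs 13: x=3 → posterior Normal(719/301, 55/301)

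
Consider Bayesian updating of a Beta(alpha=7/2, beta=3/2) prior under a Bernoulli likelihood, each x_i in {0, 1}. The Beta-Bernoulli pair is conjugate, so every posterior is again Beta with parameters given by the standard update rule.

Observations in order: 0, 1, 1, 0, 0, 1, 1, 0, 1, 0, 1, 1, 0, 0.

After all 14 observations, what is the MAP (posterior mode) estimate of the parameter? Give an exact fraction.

19/34

obs 1: x=0 → posterior Beta(7/2, 5/2)
obs 2: x=1 → posterior Beta(9/2, 5/2)
obs 3: x=1 → posterior Beta(11/2, 5/2)
obs 4: x=0 → posterior Beta(11/2, 7/2)
obs 5: x=0 → posterior Beta(11/2, 9/2)
obs 6: x=1 → posterior Beta(13/2, 9/2)
obs 7: x=1 → posterior Beta(15/2, 9/2)
obs 8: x=0 → posterior Beta(15/2, 11/2)
obs 9: x=1 → posterior Beta(17/2, 11/2)
obs 10: x=0 → posterior Beta(17/2, 13/2)
obs 11: x=1 → posterior Beta(19/2, 13/2)
obs 12: x=1 → posterior Beta(21/2, 13/2)
obs 13: x=0 → posterior Beta(21/2, 15/2)
obs 14: x=0 → posterior Beta(21/2, 17/2)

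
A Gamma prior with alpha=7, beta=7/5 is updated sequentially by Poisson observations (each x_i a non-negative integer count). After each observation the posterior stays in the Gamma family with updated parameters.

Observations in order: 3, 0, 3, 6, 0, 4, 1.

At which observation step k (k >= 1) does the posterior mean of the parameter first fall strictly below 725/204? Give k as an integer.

obs 1: x=3 → posterior Gamma(10, 12/5)
obs 2: x=0 → posterior Gamma(10, 17/5)
obs 3: x=3 → posterior Gamma(13, 22/5)
obs 4: x=6 → posterior Gamma(19, 27/5)
obs 5: x=0 → posterior Gamma(19, 32/5)
obs 6: x=4 → posterior Gamma(23, 37/5)
obs 7: x=1 → posterior Gamma(24, 42/5)

k = 2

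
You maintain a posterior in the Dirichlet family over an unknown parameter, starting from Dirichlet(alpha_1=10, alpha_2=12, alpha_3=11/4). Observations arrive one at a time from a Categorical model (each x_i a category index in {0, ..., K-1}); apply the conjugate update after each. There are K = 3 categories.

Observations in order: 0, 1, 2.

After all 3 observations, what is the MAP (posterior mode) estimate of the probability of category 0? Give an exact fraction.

40/99

obs 1: x=0 → posterior Dirichlet(11, 12, 11/4)
obs 2: x=1 → posterior Dirichlet(11, 13, 11/4)
obs 3: x=2 → posterior Dirichlet(11, 13, 15/4)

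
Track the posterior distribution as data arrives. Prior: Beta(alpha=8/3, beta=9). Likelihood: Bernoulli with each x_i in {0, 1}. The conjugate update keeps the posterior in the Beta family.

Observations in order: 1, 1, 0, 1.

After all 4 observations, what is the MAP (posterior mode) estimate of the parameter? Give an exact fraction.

14/41

obs 1: x=1 → posterior Beta(11/3, 9)
obs 2: x=1 → posterior Beta(14/3, 9)
obs 3: x=0 → posterior Beta(14/3, 10)
obs 4: x=1 → posterior Beta(17/3, 10)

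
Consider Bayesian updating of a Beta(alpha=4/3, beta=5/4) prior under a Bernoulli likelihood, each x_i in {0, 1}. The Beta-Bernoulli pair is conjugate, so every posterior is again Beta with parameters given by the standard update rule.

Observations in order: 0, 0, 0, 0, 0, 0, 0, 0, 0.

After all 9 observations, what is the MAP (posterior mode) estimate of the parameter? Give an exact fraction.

4/115

obs 1: x=0 → posterior Beta(4/3, 9/4)
obs 2: x=0 → posterior Beta(4/3, 13/4)
obs 3: x=0 → posterior Beta(4/3, 17/4)
obs 4: x=0 → posterior Beta(4/3, 21/4)
obs 5: x=0 → posterior Beta(4/3, 25/4)
obs 6: x=0 → posterior Beta(4/3, 29/4)
obs 7: x=0 → posterior Beta(4/3, 33/4)
obs 8: x=0 → posterior Beta(4/3, 37/4)
obs 9: x=0 → posterior Beta(4/3, 41/4)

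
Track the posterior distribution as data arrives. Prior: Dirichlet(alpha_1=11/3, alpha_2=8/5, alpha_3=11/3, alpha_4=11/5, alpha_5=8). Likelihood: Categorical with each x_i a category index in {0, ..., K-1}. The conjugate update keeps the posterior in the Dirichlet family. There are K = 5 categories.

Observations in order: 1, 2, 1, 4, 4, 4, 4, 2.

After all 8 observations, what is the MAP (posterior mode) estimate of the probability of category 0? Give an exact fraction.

10/83

obs 1: x=1 → posterior Dirichlet(11/3, 13/5, 11/3, 11/5, 8)
obs 2: x=2 → posterior Dirichlet(11/3, 13/5, 14/3, 11/5, 8)
obs 3: x=1 → posterior Dirichlet(11/3, 18/5, 14/3, 11/5, 8)
obs 4: x=4 → posterior Dirichlet(11/3, 18/5, 14/3, 11/5, 9)
obs 5: x=4 → posterior Dirichlet(11/3, 18/5, 14/3, 11/5, 10)
obs 6: x=4 → posterior Dirichlet(11/3, 18/5, 14/3, 11/5, 11)
obs 7: x=4 → posterior Dirichlet(11/3, 18/5, 14/3, 11/5, 12)
obs 8: x=2 → posterior Dirichlet(11/3, 18/5, 17/3, 11/5, 12)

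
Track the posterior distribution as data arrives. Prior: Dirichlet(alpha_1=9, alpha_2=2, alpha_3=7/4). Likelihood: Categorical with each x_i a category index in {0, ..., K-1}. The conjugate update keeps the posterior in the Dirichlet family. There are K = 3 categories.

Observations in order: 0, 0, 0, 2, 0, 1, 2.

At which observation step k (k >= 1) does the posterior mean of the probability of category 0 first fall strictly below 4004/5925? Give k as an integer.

k = 7

obs 1: x=0 → posterior Dirichlet(10, 2, 7/4)
obs 2: x=0 → posterior Dirichlet(11, 2, 7/4)
obs 3: x=0 → posterior Dirichlet(12, 2, 7/4)
obs 4: x=2 → posterior Dirichlet(12, 2, 11/4)
obs 5: x=0 → posterior Dirichlet(13, 2, 11/4)
obs 6: x=1 → posterior Dirichlet(13, 3, 11/4)
obs 7: x=2 → posterior Dirichlet(13, 3, 15/4)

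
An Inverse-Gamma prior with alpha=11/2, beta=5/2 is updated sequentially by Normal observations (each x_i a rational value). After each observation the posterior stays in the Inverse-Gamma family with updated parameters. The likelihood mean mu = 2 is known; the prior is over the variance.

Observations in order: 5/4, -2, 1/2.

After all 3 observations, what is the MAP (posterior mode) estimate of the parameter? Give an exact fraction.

obs 1: x=5/4 → posterior Inverse-Gamma(6, 89/32)
obs 2: x=-2 → posterior Inverse-Gamma(13/2, 345/32)
obs 3: x=1/2 → posterior Inverse-Gamma(7, 381/32)

381/256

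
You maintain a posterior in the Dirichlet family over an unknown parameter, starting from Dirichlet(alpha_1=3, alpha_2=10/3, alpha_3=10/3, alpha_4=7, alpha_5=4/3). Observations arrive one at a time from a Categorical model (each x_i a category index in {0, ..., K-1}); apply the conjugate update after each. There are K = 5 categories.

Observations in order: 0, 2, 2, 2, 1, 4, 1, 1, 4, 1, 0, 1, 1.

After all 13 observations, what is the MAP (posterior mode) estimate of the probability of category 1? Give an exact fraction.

25/78

obs 1: x=0 → posterior Dirichlet(4, 10/3, 10/3, 7, 4/3)
obs 2: x=2 → posterior Dirichlet(4, 10/3, 13/3, 7, 4/3)
obs 3: x=2 → posterior Dirichlet(4, 10/3, 16/3, 7, 4/3)
obs 4: x=2 → posterior Dirichlet(4, 10/3, 19/3, 7, 4/3)
obs 5: x=1 → posterior Dirichlet(4, 13/3, 19/3, 7, 4/3)
obs 6: x=4 → posterior Dirichlet(4, 13/3, 19/3, 7, 7/3)
obs 7: x=1 → posterior Dirichlet(4, 16/3, 19/3, 7, 7/3)
obs 8: x=1 → posterior Dirichlet(4, 19/3, 19/3, 7, 7/3)
obs 9: x=4 → posterior Dirichlet(4, 19/3, 19/3, 7, 10/3)
obs 10: x=1 → posterior Dirichlet(4, 22/3, 19/3, 7, 10/3)
obs 11: x=0 → posterior Dirichlet(5, 22/3, 19/3, 7, 10/3)
obs 12: x=1 → posterior Dirichlet(5, 25/3, 19/3, 7, 10/3)
obs 13: x=1 → posterior Dirichlet(5, 28/3, 19/3, 7, 10/3)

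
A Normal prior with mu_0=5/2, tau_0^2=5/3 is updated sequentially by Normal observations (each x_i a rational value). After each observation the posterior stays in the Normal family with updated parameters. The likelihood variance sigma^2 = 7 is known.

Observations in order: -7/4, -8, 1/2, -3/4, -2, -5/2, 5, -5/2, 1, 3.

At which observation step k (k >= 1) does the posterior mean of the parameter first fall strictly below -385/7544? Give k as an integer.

k = 5

obs 1: x=-7/4 → posterior Normal(175/104, 35/26)
obs 2: x=-8 → posterior Normal(15/124, 35/31)
obs 3: x=1/2 → posterior Normal(25/144, 35/36)
obs 4: x=-3/4 → posterior Normal(5/82, 35/41)
obs 5: x=-2 → posterior Normal(-15/92, 35/46)
obs 6: x=-5/2 → posterior Normal(-20/51, 35/51)
obs 7: x=5 → posterior Normal(5/56, 5/8)
obs 8: x=-5/2 → posterior Normal(-15/122, 35/61)
obs 9: x=1 → posterior Normal(-5/132, 35/66)
obs 10: x=3 → posterior Normal(25/142, 35/71)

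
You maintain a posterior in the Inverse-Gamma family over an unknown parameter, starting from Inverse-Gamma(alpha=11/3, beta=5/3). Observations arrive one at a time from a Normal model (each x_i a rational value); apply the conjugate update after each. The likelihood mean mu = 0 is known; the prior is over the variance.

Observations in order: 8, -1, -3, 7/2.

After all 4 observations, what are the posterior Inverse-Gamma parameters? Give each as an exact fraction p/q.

alpha=17/3, beta=1075/24

obs 1: x=8 → posterior Inverse-Gamma(25/6, 101/3)
obs 2: x=-1 → posterior Inverse-Gamma(14/3, 205/6)
obs 3: x=-3 → posterior Inverse-Gamma(31/6, 116/3)
obs 4: x=7/2 → posterior Inverse-Gamma(17/3, 1075/24)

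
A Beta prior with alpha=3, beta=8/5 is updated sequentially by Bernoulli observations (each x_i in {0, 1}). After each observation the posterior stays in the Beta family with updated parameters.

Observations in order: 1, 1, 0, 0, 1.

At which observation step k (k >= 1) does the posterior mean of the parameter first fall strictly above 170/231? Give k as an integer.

obs 1: x=1 → posterior Beta(4, 8/5)
obs 2: x=1 → posterior Beta(5, 8/5)
obs 3: x=0 → posterior Beta(5, 13/5)
obs 4: x=0 → posterior Beta(5, 18/5)
obs 5: x=1 → posterior Beta(6, 18/5)

k = 2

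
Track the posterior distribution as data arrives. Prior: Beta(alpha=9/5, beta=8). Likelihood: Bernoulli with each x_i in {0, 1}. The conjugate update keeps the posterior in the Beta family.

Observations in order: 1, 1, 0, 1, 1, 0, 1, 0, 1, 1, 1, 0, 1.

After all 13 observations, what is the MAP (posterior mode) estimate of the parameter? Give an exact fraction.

obs 1: x=1 → posterior Beta(14/5, 8)
obs 2: x=1 → posterior Beta(19/5, 8)
obs 3: x=0 → posterior Beta(19/5, 9)
obs 4: x=1 → posterior Beta(24/5, 9)
obs 5: x=1 → posterior Beta(29/5, 9)
obs 6: x=0 → posterior Beta(29/5, 10)
obs 7: x=1 → posterior Beta(34/5, 10)
obs 8: x=0 → posterior Beta(34/5, 11)
obs 9: x=1 → posterior Beta(39/5, 11)
obs 10: x=1 → posterior Beta(44/5, 11)
obs 11: x=1 → posterior Beta(49/5, 11)
obs 12: x=0 → posterior Beta(49/5, 12)
obs 13: x=1 → posterior Beta(54/5, 12)

49/104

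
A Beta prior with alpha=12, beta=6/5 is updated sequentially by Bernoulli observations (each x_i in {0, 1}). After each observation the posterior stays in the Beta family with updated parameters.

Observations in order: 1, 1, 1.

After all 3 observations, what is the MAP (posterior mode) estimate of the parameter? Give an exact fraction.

70/71

obs 1: x=1 → posterior Beta(13, 6/5)
obs 2: x=1 → posterior Beta(14, 6/5)
obs 3: x=1 → posterior Beta(15, 6/5)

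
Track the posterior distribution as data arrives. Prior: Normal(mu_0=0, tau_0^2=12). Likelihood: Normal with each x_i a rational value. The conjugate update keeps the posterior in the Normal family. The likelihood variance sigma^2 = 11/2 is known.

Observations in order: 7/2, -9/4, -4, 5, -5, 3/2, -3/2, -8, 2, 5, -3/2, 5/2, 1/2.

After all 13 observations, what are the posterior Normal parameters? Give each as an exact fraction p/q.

obs 1: x=7/2 → posterior Normal(12/5, 132/35)
obs 2: x=-9/4 → posterior Normal(30/59, 132/59)
obs 3: x=-4 → posterior Normal(-66/83, 132/83)
obs 4: x=5 → posterior Normal(54/107, 132/107)
obs 5: x=-5 → posterior Normal(-66/131, 132/131)
obs 6: x=3/2 → posterior Normal(-6/31, 132/155)
obs 7: x=-3/2 → posterior Normal(-66/179, 132/179)
obs 8: x=-8 → posterior Normal(-258/203, 132/203)
obs 9: x=2 → posterior Normal(-210/227, 132/227)
obs 10: x=5 → posterior Normal(-90/251, 132/251)
obs 11: x=-3/2 → posterior Normal(-126/275, 12/25)
obs 12: x=5/2 → posterior Normal(-66/299, 132/299)
obs 13: x=1/2 → posterior Normal(-54/323, 132/323)

mu_0=-54/323, tau_0^2=132/323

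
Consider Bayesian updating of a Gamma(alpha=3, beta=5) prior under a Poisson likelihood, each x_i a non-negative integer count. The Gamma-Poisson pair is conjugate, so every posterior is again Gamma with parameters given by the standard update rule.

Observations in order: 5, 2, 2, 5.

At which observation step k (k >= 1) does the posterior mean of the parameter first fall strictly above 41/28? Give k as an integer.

obs 1: x=5 → posterior Gamma(8, 6)
obs 2: x=2 → posterior Gamma(10, 7)
obs 3: x=2 → posterior Gamma(12, 8)
obs 4: x=5 → posterior Gamma(17, 9)

k = 3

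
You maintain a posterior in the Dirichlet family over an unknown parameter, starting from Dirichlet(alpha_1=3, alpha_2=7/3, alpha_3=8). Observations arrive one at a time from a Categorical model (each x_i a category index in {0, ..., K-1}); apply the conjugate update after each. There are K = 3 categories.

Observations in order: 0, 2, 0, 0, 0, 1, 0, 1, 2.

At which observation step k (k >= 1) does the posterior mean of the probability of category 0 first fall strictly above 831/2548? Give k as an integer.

obs 1: x=0 → posterior Dirichlet(4, 7/3, 8)
obs 2: x=2 → posterior Dirichlet(4, 7/3, 9)
obs 3: x=0 → posterior Dirichlet(5, 7/3, 9)
obs 4: x=0 → posterior Dirichlet(6, 7/3, 9)
obs 5: x=0 → posterior Dirichlet(7, 7/3, 9)
obs 6: x=1 → posterior Dirichlet(7, 10/3, 9)
obs 7: x=0 → posterior Dirichlet(8, 10/3, 9)
obs 8: x=1 → posterior Dirichlet(8, 13/3, 9)
obs 9: x=2 → posterior Dirichlet(8, 13/3, 10)

k = 4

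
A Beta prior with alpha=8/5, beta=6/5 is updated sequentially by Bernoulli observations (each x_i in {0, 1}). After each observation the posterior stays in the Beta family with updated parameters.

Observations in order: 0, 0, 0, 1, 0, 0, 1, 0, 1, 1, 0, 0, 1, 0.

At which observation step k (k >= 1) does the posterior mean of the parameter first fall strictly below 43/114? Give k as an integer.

obs 1: x=0 → posterior Beta(8/5, 11/5)
obs 2: x=0 → posterior Beta(8/5, 16/5)
obs 3: x=0 → posterior Beta(8/5, 21/5)
obs 4: x=1 → posterior Beta(13/5, 21/5)
obs 5: x=0 → posterior Beta(13/5, 26/5)
obs 6: x=0 → posterior Beta(13/5, 31/5)
obs 7: x=1 → posterior Beta(18/5, 31/5)
obs 8: x=0 → posterior Beta(18/5, 36/5)
obs 9: x=1 → posterior Beta(23/5, 36/5)
obs 10: x=1 → posterior Beta(28/5, 36/5)
obs 11: x=0 → posterior Beta(28/5, 41/5)
obs 12: x=0 → posterior Beta(28/5, 46/5)
obs 13: x=1 → posterior Beta(33/5, 46/5)
obs 14: x=0 → posterior Beta(33/5, 51/5)

k = 2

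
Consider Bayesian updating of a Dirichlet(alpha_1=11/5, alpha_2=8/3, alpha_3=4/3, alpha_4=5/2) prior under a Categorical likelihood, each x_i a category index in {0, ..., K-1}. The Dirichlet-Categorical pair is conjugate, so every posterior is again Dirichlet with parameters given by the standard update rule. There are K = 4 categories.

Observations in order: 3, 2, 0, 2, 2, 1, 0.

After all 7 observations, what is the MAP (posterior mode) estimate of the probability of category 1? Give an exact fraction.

80/351

obs 1: x=3 → posterior Dirichlet(11/5, 8/3, 4/3, 7/2)
obs 2: x=2 → posterior Dirichlet(11/5, 8/3, 7/3, 7/2)
obs 3: x=0 → posterior Dirichlet(16/5, 8/3, 7/3, 7/2)
obs 4: x=2 → posterior Dirichlet(16/5, 8/3, 10/3, 7/2)
obs 5: x=2 → posterior Dirichlet(16/5, 8/3, 13/3, 7/2)
obs 6: x=1 → posterior Dirichlet(16/5, 11/3, 13/3, 7/2)
obs 7: x=0 → posterior Dirichlet(21/5, 11/3, 13/3, 7/2)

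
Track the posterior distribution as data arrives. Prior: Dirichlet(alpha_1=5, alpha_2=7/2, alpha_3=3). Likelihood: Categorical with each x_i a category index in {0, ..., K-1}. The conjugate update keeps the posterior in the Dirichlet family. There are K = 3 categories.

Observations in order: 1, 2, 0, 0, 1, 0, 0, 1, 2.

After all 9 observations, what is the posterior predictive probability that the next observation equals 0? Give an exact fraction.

obs 1: x=1 → posterior Dirichlet(5, 9/2, 3)
obs 2: x=2 → posterior Dirichlet(5, 9/2, 4)
obs 3: x=0 → posterior Dirichlet(6, 9/2, 4)
obs 4: x=0 → posterior Dirichlet(7, 9/2, 4)
obs 5: x=1 → posterior Dirichlet(7, 11/2, 4)
obs 6: x=0 → posterior Dirichlet(8, 11/2, 4)
obs 7: x=0 → posterior Dirichlet(9, 11/2, 4)
obs 8: x=1 → posterior Dirichlet(9, 13/2, 4)
obs 9: x=2 → posterior Dirichlet(9, 13/2, 5)

18/41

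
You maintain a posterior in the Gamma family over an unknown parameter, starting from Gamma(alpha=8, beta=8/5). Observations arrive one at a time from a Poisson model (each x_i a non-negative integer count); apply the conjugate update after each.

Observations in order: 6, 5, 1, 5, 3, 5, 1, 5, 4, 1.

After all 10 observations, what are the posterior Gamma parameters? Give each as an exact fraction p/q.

obs 1: x=6 → posterior Gamma(14, 13/5)
obs 2: x=5 → posterior Gamma(19, 18/5)
obs 3: x=1 → posterior Gamma(20, 23/5)
obs 4: x=5 → posterior Gamma(25, 28/5)
obs 5: x=3 → posterior Gamma(28, 33/5)
obs 6: x=5 → posterior Gamma(33, 38/5)
obs 7: x=1 → posterior Gamma(34, 43/5)
obs 8: x=5 → posterior Gamma(39, 48/5)
obs 9: x=4 → posterior Gamma(43, 53/5)
obs 10: x=1 → posterior Gamma(44, 58/5)

alpha=44, beta=58/5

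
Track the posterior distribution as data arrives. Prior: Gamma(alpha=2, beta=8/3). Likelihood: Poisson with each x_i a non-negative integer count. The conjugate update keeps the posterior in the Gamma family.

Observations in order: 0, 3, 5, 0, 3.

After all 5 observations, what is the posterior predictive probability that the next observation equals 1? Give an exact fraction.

1512109085809402149/4962305746407473152

obs 1: x=0 → posterior Gamma(2, 11/3)
obs 2: x=3 → posterior Gamma(5, 14/3)
obs 3: x=5 → posterior Gamma(10, 17/3)
obs 4: x=0 → posterior Gamma(10, 20/3)
obs 5: x=3 → posterior Gamma(13, 23/3)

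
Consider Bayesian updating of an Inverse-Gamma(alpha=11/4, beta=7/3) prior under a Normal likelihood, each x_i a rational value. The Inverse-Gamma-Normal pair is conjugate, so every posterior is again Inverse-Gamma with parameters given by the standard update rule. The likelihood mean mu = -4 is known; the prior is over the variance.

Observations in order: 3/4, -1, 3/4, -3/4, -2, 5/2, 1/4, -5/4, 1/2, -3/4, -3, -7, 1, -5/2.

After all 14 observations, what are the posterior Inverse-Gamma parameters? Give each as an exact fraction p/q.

alpha=39/4, beta=5023/48

obs 1: x=3/4 → posterior Inverse-Gamma(13/4, 1307/96)
obs 2: x=-1 → posterior Inverse-Gamma(15/4, 1739/96)
obs 3: x=3/4 → posterior Inverse-Gamma(17/4, 1411/48)
obs 4: x=-3/4 → posterior Inverse-Gamma(19/4, 3329/96)
obs 5: x=-2 → posterior Inverse-Gamma(21/4, 3521/96)
obs 6: x=5/2 → posterior Inverse-Gamma(23/4, 5549/96)
obs 7: x=1/4 → posterior Inverse-Gamma(25/4, 401/6)
obs 8: x=-5/4 → posterior Inverse-Gamma(27/4, 6779/96)
obs 9: x=1/2 → posterior Inverse-Gamma(29/4, 7751/96)
obs 10: x=-3/4 → posterior Inverse-Gamma(31/4, 4129/48)
obs 11: x=-3 → posterior Inverse-Gamma(33/4, 4153/48)
obs 12: x=-7 → posterior Inverse-Gamma(35/4, 4369/48)
obs 13: x=1 → posterior Inverse-Gamma(37/4, 4969/48)
obs 14: x=-5/2 → posterior Inverse-Gamma(39/4, 5023/48)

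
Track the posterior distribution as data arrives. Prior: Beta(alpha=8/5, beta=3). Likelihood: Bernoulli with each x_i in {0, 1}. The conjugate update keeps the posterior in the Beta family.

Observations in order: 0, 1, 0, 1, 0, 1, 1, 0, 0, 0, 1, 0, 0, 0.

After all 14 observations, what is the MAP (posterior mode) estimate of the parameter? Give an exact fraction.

obs 1: x=0 → posterior Beta(8/5, 4)
obs 2: x=1 → posterior Beta(13/5, 4)
obs 3: x=0 → posterior Beta(13/5, 5)
obs 4: x=1 → posterior Beta(18/5, 5)
obs 5: x=0 → posterior Beta(18/5, 6)
obs 6: x=1 → posterior Beta(23/5, 6)
obs 7: x=1 → posterior Beta(28/5, 6)
obs 8: x=0 → posterior Beta(28/5, 7)
obs 9: x=0 → posterior Beta(28/5, 8)
obs 10: x=0 → posterior Beta(28/5, 9)
obs 11: x=1 → posterior Beta(33/5, 9)
obs 12: x=0 → posterior Beta(33/5, 10)
obs 13: x=0 → posterior Beta(33/5, 11)
obs 14: x=0 → posterior Beta(33/5, 12)

28/83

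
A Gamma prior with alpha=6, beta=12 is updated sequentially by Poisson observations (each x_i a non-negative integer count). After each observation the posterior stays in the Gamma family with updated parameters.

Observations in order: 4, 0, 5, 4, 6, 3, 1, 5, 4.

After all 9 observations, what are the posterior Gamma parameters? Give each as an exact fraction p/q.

obs 1: x=4 → posterior Gamma(10, 13)
obs 2: x=0 → posterior Gamma(10, 14)
obs 3: x=5 → posterior Gamma(15, 15)
obs 4: x=4 → posterior Gamma(19, 16)
obs 5: x=6 → posterior Gamma(25, 17)
obs 6: x=3 → posterior Gamma(28, 18)
obs 7: x=1 → posterior Gamma(29, 19)
obs 8: x=5 → posterior Gamma(34, 20)
obs 9: x=4 → posterior Gamma(38, 21)

alpha=38, beta=21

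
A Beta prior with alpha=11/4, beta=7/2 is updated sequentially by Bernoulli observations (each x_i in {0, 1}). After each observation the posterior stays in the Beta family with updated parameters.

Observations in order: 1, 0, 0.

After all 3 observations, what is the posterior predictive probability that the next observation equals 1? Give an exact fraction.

15/37

obs 1: x=1 → posterior Beta(15/4, 7/2)
obs 2: x=0 → posterior Beta(15/4, 9/2)
obs 3: x=0 → posterior Beta(15/4, 11/2)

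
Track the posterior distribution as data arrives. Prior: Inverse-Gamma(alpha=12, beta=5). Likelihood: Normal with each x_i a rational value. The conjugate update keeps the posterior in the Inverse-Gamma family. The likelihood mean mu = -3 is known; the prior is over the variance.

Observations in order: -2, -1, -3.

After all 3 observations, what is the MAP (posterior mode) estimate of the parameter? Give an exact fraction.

obs 1: x=-2 → posterior Inverse-Gamma(25/2, 11/2)
obs 2: x=-1 → posterior Inverse-Gamma(13, 15/2)
obs 3: x=-3 → posterior Inverse-Gamma(27/2, 15/2)

15/29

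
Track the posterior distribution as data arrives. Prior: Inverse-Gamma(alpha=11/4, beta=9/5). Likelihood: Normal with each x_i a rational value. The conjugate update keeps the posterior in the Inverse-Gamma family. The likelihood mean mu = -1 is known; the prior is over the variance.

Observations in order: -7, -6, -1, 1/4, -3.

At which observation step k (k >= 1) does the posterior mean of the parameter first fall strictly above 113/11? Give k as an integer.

obs 1: x=-7 → posterior Inverse-Gamma(13/4, 99/5)
obs 2: x=-6 → posterior Inverse-Gamma(15/4, 323/10)
obs 3: x=-1 → posterior Inverse-Gamma(17/4, 323/10)
obs 4: x=1/4 → posterior Inverse-Gamma(19/4, 5293/160)
obs 5: x=-3 → posterior Inverse-Gamma(21/4, 5613/160)

k = 2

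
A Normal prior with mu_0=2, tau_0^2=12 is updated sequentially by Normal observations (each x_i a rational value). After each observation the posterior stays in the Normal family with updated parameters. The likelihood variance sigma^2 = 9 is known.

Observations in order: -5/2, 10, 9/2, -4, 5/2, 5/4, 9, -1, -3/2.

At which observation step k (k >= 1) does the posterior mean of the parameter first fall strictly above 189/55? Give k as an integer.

obs 1: x=-5/2 → posterior Normal(-4/7, 36/7)
obs 2: x=10 → posterior Normal(36/11, 36/11)
obs 3: x=9/2 → posterior Normal(18/5, 12/5)
obs 4: x=-4 → posterior Normal(2, 36/19)
obs 5: x=5/2 → posterior Normal(48/23, 36/23)
obs 6: x=5/4 → posterior Normal(53/27, 4/3)
obs 7: x=9 → posterior Normal(89/31, 36/31)
obs 8: x=-1 → posterior Normal(17/7, 36/35)
obs 9: x=-3/2 → posterior Normal(79/39, 12/13)

k = 3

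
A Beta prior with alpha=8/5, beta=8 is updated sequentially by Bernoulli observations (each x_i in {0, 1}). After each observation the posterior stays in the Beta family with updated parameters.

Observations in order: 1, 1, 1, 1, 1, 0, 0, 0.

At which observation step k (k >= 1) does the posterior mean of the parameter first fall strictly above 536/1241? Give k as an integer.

obs 1: x=1 → posterior Beta(13/5, 8)
obs 2: x=1 → posterior Beta(18/5, 8)
obs 3: x=1 → posterior Beta(23/5, 8)
obs 4: x=1 → posterior Beta(28/5, 8)
obs 5: x=1 → posterior Beta(33/5, 8)
obs 6: x=0 → posterior Beta(33/5, 9)
obs 7: x=0 → posterior Beta(33/5, 10)
obs 8: x=0 → posterior Beta(33/5, 11)

k = 5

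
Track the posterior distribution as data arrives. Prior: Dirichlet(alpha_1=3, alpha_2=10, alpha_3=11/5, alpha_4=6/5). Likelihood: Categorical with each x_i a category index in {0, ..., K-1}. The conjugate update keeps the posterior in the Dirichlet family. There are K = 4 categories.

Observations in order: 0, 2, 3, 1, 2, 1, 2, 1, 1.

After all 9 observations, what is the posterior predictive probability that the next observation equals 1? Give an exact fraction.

obs 1: x=0 → posterior Dirichlet(4, 10, 11/5, 6/5)
obs 2: x=2 → posterior Dirichlet(4, 10, 16/5, 6/5)
obs 3: x=3 → posterior Dirichlet(4, 10, 16/5, 11/5)
obs 4: x=1 → posterior Dirichlet(4, 11, 16/5, 11/5)
obs 5: x=2 → posterior Dirichlet(4, 11, 21/5, 11/5)
obs 6: x=1 → posterior Dirichlet(4, 12, 21/5, 11/5)
obs 7: x=2 → posterior Dirichlet(4, 12, 26/5, 11/5)
obs 8: x=1 → posterior Dirichlet(4, 13, 26/5, 11/5)
obs 9: x=1 → posterior Dirichlet(4, 14, 26/5, 11/5)

70/127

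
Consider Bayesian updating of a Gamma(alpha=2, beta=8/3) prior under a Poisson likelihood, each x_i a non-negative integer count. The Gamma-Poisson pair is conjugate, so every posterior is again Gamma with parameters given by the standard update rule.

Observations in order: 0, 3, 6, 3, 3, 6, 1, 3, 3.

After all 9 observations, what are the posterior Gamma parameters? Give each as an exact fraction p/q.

alpha=30, beta=35/3

obs 1: x=0 → posterior Gamma(2, 11/3)
obs 2: x=3 → posterior Gamma(5, 14/3)
obs 3: x=6 → posterior Gamma(11, 17/3)
obs 4: x=3 → posterior Gamma(14, 20/3)
obs 5: x=3 → posterior Gamma(17, 23/3)
obs 6: x=6 → posterior Gamma(23, 26/3)
obs 7: x=1 → posterior Gamma(24, 29/3)
obs 8: x=3 → posterior Gamma(27, 32/3)
obs 9: x=3 → posterior Gamma(30, 35/3)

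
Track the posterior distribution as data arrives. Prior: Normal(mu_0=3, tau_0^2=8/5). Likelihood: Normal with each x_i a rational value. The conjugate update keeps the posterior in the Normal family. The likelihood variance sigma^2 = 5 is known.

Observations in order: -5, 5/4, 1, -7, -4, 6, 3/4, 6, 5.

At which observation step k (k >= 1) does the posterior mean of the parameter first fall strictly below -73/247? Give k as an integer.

k = 5

obs 1: x=-5 → posterior Normal(35/33, 40/33)
obs 2: x=5/4 → posterior Normal(45/41, 40/41)
obs 3: x=1 → posterior Normal(53/49, 40/49)
obs 4: x=-7 → posterior Normal(-1/19, 40/57)
obs 5: x=-4 → posterior Normal(-7/13, 8/13)
obs 6: x=6 → posterior Normal(13/73, 40/73)
obs 7: x=3/4 → posterior Normal(19/81, 40/81)
obs 8: x=6 → posterior Normal(67/89, 40/89)
obs 9: x=5 → posterior Normal(107/97, 40/97)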